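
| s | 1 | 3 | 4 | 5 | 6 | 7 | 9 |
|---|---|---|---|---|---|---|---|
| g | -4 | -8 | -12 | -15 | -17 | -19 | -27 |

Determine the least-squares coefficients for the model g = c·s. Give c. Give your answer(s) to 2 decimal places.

From the data, Σs·s = 217.
For Xᵀg: Σs·g = -629.
c = (-629)/217 = -2.89862.

c = -2.90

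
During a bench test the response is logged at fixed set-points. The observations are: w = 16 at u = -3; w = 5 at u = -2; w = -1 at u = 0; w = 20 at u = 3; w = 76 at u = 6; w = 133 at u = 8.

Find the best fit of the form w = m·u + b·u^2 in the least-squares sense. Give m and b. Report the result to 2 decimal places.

The normal system XᵀX·[m, b]ᵀ = Xᵀw is [[122, 720]; [720, 5570]]·[m, b]ᵀ = [1522, 11592]ᵀ.
Δ = 122·5570 − 720² = 161140.
m = (1522·5570 − 720·11592)/161140 = 6565/8057; b = (122·11592 − 720·1522)/161140 = 79596/40285.

m = 0.81, b = 1.98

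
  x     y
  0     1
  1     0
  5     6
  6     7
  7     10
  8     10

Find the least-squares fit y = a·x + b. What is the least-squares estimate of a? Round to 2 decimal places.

a = 1.29

Forming AᵀA = [[175, 27]; [27, 6]] and Aᵀy = [222, 34]ᵀ gives AᵀA·[a, b]ᵀ = Aᵀy.
Δ = 175·6 − 27² = 321.
a = (222·6 − 27·34)/321 = 138/107; b = (175·34 − 27·222)/321 = -44/321.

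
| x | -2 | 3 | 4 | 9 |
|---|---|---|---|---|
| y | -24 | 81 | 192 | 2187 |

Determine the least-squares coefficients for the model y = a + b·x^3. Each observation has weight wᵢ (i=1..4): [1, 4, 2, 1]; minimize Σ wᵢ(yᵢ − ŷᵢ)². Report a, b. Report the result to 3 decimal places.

Sums needed: Σwᵢ·1 = 8, Σwᵢ·x^3 = 957, Σwᵢ·x^3·x^3 = 542613.
Moment sums: Σwᵢ·y = 2871, Σwᵢ·x^3·y = 1627839.
det = 8·542613 − 957² = 3425055.
a = (2871·542613 − 957·1627839)/3425055 = 0; b = (8·1627839 − 957·2871)/3425055 = 3.

a = 0.000, b = 3.000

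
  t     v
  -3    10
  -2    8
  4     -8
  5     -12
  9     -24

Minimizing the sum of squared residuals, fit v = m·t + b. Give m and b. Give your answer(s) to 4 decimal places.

m = -2.8300, b = 2.1581

From the data, Σt·t = 135, Σt = 13, Σ1 = 5.
For Xᵀv: Σt·v = -354, Σv = -26.
So XᵀX·[m, b]ᵀ = Xᵀv: [[135, 13]; [13, 5]]·[m, b]ᵀ = [-354, -26]ᵀ.
Eliminating b: 5·(row 1) − 13·(row 2) gives 506·m = 5·(-354) − 13·(-26) = -1432, so m = -716/253.
Then b = ((-26) − 13·(-716/253))/5 = 546/253.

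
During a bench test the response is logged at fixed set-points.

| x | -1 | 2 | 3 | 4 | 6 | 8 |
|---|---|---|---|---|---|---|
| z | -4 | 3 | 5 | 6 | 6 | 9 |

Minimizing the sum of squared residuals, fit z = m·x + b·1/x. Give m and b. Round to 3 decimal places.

m = 1.070, b = 2.979

Sums needed: Σx·x = 130, Σx·1/x = 6, Σ1/x·1/x = 845/576.
Moment sums: Σx·z = 157, Σ1/x·z = 259/24.
Eliminating b: (845/576)·(row 1) − 6·(row 2) gives (44557/288)·m = (845/576)·157 − 6·(259/24) = 95369/576, so m = 95369/89114.
Then b = ((259/24) − 6·(95369/89114))/(845/576) = 132744/44557.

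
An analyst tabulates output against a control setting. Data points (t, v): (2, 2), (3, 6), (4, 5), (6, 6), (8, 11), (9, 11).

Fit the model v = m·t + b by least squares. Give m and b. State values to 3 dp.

The normal equations are: 210·m + 32·b = 265;  32·m + 6·b = 41.
Determinant 210·6 − 32² = 236.
m = (265·6 − 32·41)/236 = 139/118; b = (210·41 − 32·265)/236 = 65/118.

m = 1.178, b = 0.551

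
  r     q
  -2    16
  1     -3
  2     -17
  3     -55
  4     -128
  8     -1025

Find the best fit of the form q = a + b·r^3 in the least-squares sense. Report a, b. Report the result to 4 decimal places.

a = -0.5957, b = -2.0007

With design matrix M, MᵀM = [[6, 604]; [604, 267098]] and Mᵀq = [-1212, -534744]ᵀ.
Eliminating b: 267098·(row 1) − 604·(row 2) gives 1237772·a = 267098·(-1212) − 604·(-534744) = -737400, so a = -184350/309443.
Then b = ((-534744) − 604·(-184350/309443))/267098 = -619104/309443.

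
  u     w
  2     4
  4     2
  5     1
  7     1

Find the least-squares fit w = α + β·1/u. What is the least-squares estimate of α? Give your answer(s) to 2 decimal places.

Entries of MᵀM: Σ1 = 4, Σ1/u = 153/140, Σ1/u·1/u = 7309/19600.
Moment sums: Σw = 8, Σ1/u·w = 199/70.
MᵀM·[α, β]ᵀ = Mᵀw becomes [[4, 153/140]; [153/140, 7309/19600]]·[α, β]ᵀ = [8, 199/70]ᵀ.
Determinant 4·(7309/19600) − (153/140)² = 5827/19600.
α = (8·(7309/19600) − (153/140)·(199/70))/(5827/19600) = -2422/5827; β = (4·(199/70) − (153/140)·8)/(5827/19600) = 51520/5827.

α = -0.42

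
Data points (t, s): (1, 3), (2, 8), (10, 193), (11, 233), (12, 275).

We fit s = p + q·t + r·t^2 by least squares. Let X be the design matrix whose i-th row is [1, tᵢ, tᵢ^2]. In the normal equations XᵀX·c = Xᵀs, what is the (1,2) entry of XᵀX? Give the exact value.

36

Row 1 ↔ basis 1, column 2 ↔ basis t, so (XᵀX)_{1,2} = Σᵢ t = (1)·(1) + (1)·(2) + (1)·(10) + (1)·(11) + (1)·(12) = 36.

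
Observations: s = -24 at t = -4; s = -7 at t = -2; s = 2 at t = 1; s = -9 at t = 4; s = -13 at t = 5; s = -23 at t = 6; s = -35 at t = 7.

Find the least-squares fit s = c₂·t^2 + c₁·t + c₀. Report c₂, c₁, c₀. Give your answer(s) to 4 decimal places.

c₂ = -1.0162, c₁ = 2.0612, c₀ = 0.7631

Compute the Gram sums: Σt^2·t^2 = 4851, Σt^2·t = 677, Σt^2 = 147, Σt·t = 147, Σt = 17, Σ1 = 7.
For Aᵀs: Σt^2·s = -3422, Σt·s = -372, Σs = -109.
So AᵀA·[c₂, c₁, c₀]ᵀ = Aᵀs: [[4851, 677, 147]; [677, 147, 17]; [147, 17, 7]]·[c₂, c₁, c₀]ᵀ = [-3422, -372, -109]ᵀ.
Inverting the 3×3 Gram matrix, [c₂, c₁, c₀]ᵀ = [-29905/29428, 43327/21020, 56143/73570]ᵀ.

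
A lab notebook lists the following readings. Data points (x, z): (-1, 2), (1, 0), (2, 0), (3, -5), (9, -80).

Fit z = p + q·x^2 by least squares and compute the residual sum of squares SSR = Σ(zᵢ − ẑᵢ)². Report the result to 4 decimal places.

SSR = 6.5678

Normal-equation sums: Σ1 = 5, Σx^2 = 96, Σx^2·x^2 = 6660.
Right-hand side: Σz = -83, Σx^2·z = -6523.
Normal equations: [[5, 96]; [96, 6660]]·[p, q]ᵀ = [-83, -6523]ᵀ.
Determinant 5·6660 − 96² = 24084.
p = ((-83)·6660 − 96·(-6523))/24084 = 6119/2007; q = (5·(-6523) − 96·(-83))/24084 = -24647/24084.
Residuals: -613/24084, -48781/24084, 6290/6021, 9325/8028, -1247/8028; SSR = 158179/24084.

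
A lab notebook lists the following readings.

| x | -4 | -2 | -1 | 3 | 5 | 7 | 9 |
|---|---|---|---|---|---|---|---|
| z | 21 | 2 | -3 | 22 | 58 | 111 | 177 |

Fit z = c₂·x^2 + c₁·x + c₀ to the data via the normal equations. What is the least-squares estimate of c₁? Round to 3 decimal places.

The normal system AᵀA·[c₂, c₁, c₀]ᵀ = Aᵀz is [[9941, 1151, 185]; [1151, 185, 17]; [185, 17, 7]]·[c₂, c₁, c₀]ᵀ = [21765, 2641, 388]ᵀ.
Solving the 3×3 system (Gaussian elimination) gives c₂ = 1617847/817602, c₁ = 1764653/817602, c₀ = -287410/136267.

c₁ = 2.158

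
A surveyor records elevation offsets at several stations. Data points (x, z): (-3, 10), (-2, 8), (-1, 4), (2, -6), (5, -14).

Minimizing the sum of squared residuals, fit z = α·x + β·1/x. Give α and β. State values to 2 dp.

α = -2.88, β = -1.67

Normal-equation sums: Σx·x = 43, Σx·1/x = 5, Σ1/x·1/x = 743/450.
Moment sums: Σx·z = -132, Σ1/x·z = -257/15.
So AᵀA·[α, β]ᵀ = Aᵀz: [[43, 5]; [5, 743/450]]·[α, β]ᵀ = [-132, -257/15]ᵀ.
det = 43·(743/450) − 5² = 20699/450.
α = ((-132)·(743/450) − 5·(-257/15))/(20699/450) = -59526/20699; β = (43·(-257/15) − 5·(-132))/(20699/450) = -34530/20699.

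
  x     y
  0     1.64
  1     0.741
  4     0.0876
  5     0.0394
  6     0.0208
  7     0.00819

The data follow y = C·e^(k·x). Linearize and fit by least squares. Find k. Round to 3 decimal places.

k = -0.742

With ln yᵢ as the transformed response and xᵢ as the regressor:
AᵀA = [[127.0000, 23.0000]; [23.0000, 6]], rhs = [-83.0803, -14.1517]ᵀ  (here Σx = 23.0000, Σ(x)² = 127.0000, Σln y = -14.1517, Σx·ln y = -83.0803).
Δ = 127.0000·6 − (23.0000)² = 233.0000; k = (-83.0803·6 − 23.0000·-14.1517)/233.0000 = -0.74246, ln C = (127.0000·-14.1517 − 23.0000·-83.0803)/233.0000 = 0.48749.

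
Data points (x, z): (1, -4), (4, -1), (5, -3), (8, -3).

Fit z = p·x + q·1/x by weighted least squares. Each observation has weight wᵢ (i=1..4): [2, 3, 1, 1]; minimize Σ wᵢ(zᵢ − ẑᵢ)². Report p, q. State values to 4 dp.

p = -0.2446, q = -3.5723

Entries of MᵀWM: Σwᵢ·x·x = 139, Σwᵢ·x·1/x = 7, Σwᵢ·1/x·1/x = 3589/1600.
Right-hand side: Σwᵢ·x·z = -59, Σwᵢ·1/x·z = -389/40.
Determinant 139·(3589/1600) − 7² = 420471/1600.
p = ((-59)·(3589/1600) − 7·(-389/40))/(420471/1600) = -34277/140157; q = (139·(-389/40) − 7·(-59))/(420471/1600) = -500680/140157.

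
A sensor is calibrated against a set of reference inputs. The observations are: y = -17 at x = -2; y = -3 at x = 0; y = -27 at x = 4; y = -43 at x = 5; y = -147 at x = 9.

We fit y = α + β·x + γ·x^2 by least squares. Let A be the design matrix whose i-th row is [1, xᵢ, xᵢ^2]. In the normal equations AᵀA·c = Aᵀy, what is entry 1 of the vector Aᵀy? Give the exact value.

Entry 1 ↔ basis 1, so (Aᵀy)_{1} = Σᵢ yᵢ = (1)·(-17) + (1)·(-3) + (1)·(-27) + (1)·(-43) + (1)·(-147) = -237.

-237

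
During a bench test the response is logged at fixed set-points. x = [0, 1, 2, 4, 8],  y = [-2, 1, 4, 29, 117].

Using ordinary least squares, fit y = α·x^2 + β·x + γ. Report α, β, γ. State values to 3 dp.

Forming AᵀA = [[4369, 585, 85]; [585, 85, 15]; [85, 15, 5]] and Aᵀy = [7969, 1061, 149]ᵀ gives AᵀA·[α, β, γ]ᵀ = Aᵀy.
Solving the 3×3 system (Gaussian elimination) gives α = 57/31, β = 28/155, γ = -2.

α = 1.839, β = 0.181, γ = -2.000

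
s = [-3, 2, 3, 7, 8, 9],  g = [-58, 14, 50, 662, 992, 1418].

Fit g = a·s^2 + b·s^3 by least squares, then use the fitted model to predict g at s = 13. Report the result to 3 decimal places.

ĝ = 4307.661

Entries of XᵀX: Σs^2·s^2 = 13236, Σs^2·s^3 = 108656, Σs^3·s^3 = 912756.
Moment sums: Σs^2·g = 210768, Σs^3·g = 1771720.
Normal equations: [[13236, 108656]; [108656, 912756]]·[a, b]ᵀ = [210768, 1771720]ᵀ.
Eliminating b: 912756·(row 1) − 108656·(row 2) gives 275112080·a = 912756·210768 − 108656·1771720 = -128251712, so a = -8015732/17194505.
Then b = (1771720 − 108656·(-8015732/17194505))/912756 = 34329882/17194505.
At s = 13: ĝ = (-8015732/17194505)·(169) + (34329882/17194505)·(2197) = 74068092046/17194505.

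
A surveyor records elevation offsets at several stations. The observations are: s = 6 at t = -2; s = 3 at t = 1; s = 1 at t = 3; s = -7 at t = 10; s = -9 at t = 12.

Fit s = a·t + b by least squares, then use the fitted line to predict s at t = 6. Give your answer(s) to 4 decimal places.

ŝ = -2.5042

The normal equations are: 258·a + 24·b = -184;  24·a + 5·b = -6.
(Σt·t = 258, Σt = 24, Σ1 = 5, Σt·s = -184, Σs = -6.)
det = 258·5 − 24² = 714.
a = ((-184)·5 − 24·(-6))/714 = -388/357; b = (258·(-6) − 24·(-184))/714 = 478/119.
At t = 6: ŝ = (-388/357)·(6) + (478/119)·(1) = -298/119.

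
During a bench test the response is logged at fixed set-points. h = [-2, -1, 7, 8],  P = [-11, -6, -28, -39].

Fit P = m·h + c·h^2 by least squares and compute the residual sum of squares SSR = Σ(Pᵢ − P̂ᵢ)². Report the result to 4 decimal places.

The normal system MᵀM·[m, c]ᵀ = MᵀP is [[118, 846]; [846, 6514]]·[m, c]ᵀ = [-480, -3918]ᵀ.
det = 118·6514 − 846² = 52936.
m = ((-480)·6514 − 846·(-3918))/52936 = 46977/13234; c = (118·(-3918) − 846·(-480))/52936 = -14061/13234.
Residuals: 2312/6617, -9183/6617, -5201/6617, 3981/6617; SSR = 20035/6617.

SSR = 3.0278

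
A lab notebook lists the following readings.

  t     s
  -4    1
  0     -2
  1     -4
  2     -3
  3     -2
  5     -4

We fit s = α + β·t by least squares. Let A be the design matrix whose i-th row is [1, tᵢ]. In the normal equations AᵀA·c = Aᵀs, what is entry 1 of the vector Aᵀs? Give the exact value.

Entry 1 ↔ basis 1, so (Aᵀs)_{1} = Σᵢ sᵢ = (1)·(1) + (1)·(-2) + (1)·(-4) + (1)·(-3) + (1)·(-2) + (1)·(-4) = -14.

-14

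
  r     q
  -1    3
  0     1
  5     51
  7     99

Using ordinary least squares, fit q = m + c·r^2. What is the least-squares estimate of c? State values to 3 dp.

From the data, Σ1 = 4, Σr^2 = 75, Σr^2·r^2 = 3027.
For Aᵀq: Σq = 154, Σr^2·q = 6129.
AᵀA·[m, c]ᵀ = Aᵀq becomes [[4, 75]; [75, 3027]]·[m, c]ᵀ = [154, 6129]ᵀ.
det = 4·3027 − 75² = 6483.
m = (154·3027 − 75·6129)/6483 = 1; c = (4·6129 − 75·154)/6483 = 2.

c = 2.000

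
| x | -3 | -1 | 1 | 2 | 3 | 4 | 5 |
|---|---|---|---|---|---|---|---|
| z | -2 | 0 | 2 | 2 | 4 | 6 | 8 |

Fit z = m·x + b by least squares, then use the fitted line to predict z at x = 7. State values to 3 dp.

Sums needed: Σx·x = 65, Σx = 11, Σ1 = 7.
Moment sums: Σx·z = 88, Σz = 20.
Determinant 65·7 − 11² = 334.
m = (88·7 − 11·20)/334 = 198/167; b = (65·20 − 11·88)/334 = 166/167.
At x = 7: ẑ = (198/167)·(7) + (166/167)·(1) = 1552/167.

ẑ = 9.293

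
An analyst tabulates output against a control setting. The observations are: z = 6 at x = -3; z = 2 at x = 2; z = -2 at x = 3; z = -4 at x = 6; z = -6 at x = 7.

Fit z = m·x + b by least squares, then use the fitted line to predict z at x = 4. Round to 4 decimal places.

Entries of AᵀA: Σx·x = 107, Σx = 15, Σ1 = 5.
Right-hand side: Σx·z = -86, Σz = -4.
Normal equations: [[107, 15]; [15, 5]]·[m, b]ᵀ = [-86, -4]ᵀ.
Δ = 107·5 − 15² = 310.
m = ((-86)·5 − 15·(-4))/310 = -37/31; b = (107·(-4) − 15·(-86))/310 = 431/155.
At x = 4: ẑ = (-37/31)·(4) + (431/155)·(1) = -309/155.

ẑ = -1.9935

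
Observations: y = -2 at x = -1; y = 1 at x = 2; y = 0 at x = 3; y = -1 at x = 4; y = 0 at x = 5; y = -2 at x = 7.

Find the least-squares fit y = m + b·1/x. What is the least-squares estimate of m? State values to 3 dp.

m = -0.777

The normal equations are: 6·m + (179/420)·b = -4;  (179/420)·m + (261781/176400)·b = 55/28.
Δ = 6·(261781/176400) − (179/420)² = 307729/35280.
m = ((-4)·(261781/176400) − (179/420)·(55/28))/(307729/35280) = -1194799/1538645; b = (6·(55/28) − (179/420)·(-4))/(307729/35280) = 475944/307729.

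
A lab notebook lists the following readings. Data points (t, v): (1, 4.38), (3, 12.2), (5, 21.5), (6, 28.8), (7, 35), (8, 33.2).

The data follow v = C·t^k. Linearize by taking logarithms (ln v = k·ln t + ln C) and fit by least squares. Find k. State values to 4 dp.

With ln vᵢ as the transformed response and ln tᵢ as the regressor:
Sums: Σln t = 8.5252, Σ(ln t)² = 15.1183, Σln v = 17.4648, Σln t·ln v = 27.9087.
Normal system: [[15.1183, 8.5252]; [8.5252, 6]]·[k, ln C]ᵀ = [27.9087, 17.4648]ᵀ.
Δ = 15.1183·6 − (8.5252)² = 18.0313; k = (27.9087·6 − 8.5252·17.4648)/18.0313 = 1.02941, ln C = (15.1183·17.4648 − 8.5252·27.9087)/18.0313 = 1.44815.

k = 1.0294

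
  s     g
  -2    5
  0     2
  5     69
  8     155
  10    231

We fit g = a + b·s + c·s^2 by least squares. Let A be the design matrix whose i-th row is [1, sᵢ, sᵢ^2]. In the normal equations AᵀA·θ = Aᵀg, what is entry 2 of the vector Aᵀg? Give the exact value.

Entry 2 ↔ basis s, so (Aᵀg)_{2} = Σᵢ (s)·gᵢ = (-2)·(5) + (0)·(2) + (5)·(69) + (8)·(155) + (10)·(231) = 3885.

3885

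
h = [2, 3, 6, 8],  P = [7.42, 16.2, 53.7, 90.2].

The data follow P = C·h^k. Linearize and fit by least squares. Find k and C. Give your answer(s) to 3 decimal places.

k = 1.789, C = 2.196

Let Y = ln P. Fitting Y = k·ln h + ln C by least squares:
AᵀA = [[9.2219, 5.6630]; [5.6630, 4]], rhs = [20.9479, 13.2746]ᵀ  (here Σln h = 5.6630, Σ(ln h)² = 9.2219, Σln P = 13.2746, Σln h·ln P = 20.9479).
Solving (det = 4.8184): k = 1.78850, ln C = 0.78660, so C = exp(0.78660) = 2.19592.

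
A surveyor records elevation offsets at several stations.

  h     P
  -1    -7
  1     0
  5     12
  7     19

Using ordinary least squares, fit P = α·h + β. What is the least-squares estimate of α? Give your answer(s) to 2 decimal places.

Compute the Gram sums: Σh·h = 76, Σh = 12, Σ1 = 4.
And Σh·P = 200, ΣP = 24.
XᵀX·[α, β]ᵀ = XᵀP becomes [[76, 12]; [12, 4]]·[α, β]ᵀ = [200, 24]ᵀ.
det = 76·4 − 12² = 160.
α = (200·4 − 12·24)/160 = 16/5; β = (76·24 − 12·200)/160 = -18/5.

α = 3.20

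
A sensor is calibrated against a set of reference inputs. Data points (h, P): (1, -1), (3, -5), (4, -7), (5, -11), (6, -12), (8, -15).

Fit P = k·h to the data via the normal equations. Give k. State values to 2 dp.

k = -1.93

Compute the Gram sums: Σh·h = 151.
Right-hand side: Σh·P = -291.
AᵀA·[k]ᵀ = AᵀP becomes [[151]]·[k]ᵀ = [-291]ᵀ.
k = (-291)/151 = -1.92715.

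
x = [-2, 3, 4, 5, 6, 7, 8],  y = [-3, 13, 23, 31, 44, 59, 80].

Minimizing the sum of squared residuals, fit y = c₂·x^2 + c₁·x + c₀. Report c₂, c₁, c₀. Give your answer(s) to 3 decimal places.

c₂ = 1.021, c₁ = 1.934, c₀ = -2.893

The normal system AᵀA·[c₂, c₁, c₀]ᵀ = Aᵀy is [[8771, 1279, 203]; [1279, 203, 31]; [203, 31, 7]]·[c₂, c₁, c₀]ᵀ = [10843, 1609, 247]ᵀ.
Solving the 3×3 system (Gaussian elimination) gives c₂ = 8063/7896, c₁ = 10909/5640, c₀ = -19039/6580.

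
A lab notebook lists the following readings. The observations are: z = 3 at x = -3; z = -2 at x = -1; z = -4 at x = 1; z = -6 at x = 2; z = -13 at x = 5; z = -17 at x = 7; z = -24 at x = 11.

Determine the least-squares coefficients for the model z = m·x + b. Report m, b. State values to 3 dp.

Setting ∂/∂m … = 0 gives: 210·m + 22·b = -471;  22·m + 7·b = -63.
(Σx·x = 210, Σx = 22, Σ1 = 7, Σx·z = -471, Σz = -63.)
Determinant 210·7 − 22² = 986.
m = ((-471)·7 − 22·(-63))/986 = -1911/986; b = (210·(-63) − 22·(-471))/986 = -1434/493.

m = -1.938, b = -2.909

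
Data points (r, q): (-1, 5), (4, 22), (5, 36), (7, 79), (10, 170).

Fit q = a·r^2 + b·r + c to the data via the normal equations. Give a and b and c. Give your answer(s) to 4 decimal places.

a = 1.9443, b = -2.4837, c = 0.5457

Compute the Gram sums: Σr^2·r^2 = 13283, Σr^2·r = 1531, Σr^2 = 191, Σr·r = 191, Σr = 25, Σ1 = 5.
For Aᵀq: Σr^2·q = 22128, Σr·q = 2516, Σq = 312.
So AᵀA·[a, b, c]ᵀ = Aᵀq: [[13283, 1531, 191]; [1531, 191, 25]; [191, 25, 5]]·[a, b, c]ᵀ = [22128, 2516, 312]ᵀ.
Inverting the 3×3 Gram matrix, [a, b, c]ᵀ = [2444/1257, -3122/1257, 686/1257]ᵀ.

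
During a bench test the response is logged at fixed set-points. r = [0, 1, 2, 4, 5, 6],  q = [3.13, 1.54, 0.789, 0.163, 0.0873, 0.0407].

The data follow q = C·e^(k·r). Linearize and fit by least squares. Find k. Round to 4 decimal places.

k = -0.7266

Taking logs, ln q = k·r + ln C, so regress ln q on r.
XᵀX = [[82.0000, 18.0000]; [18.0000, 6]], rhs = [-38.6994, -6.1181]ᵀ  (here Σr = 18.0000, Σ(r)² = 82.0000, Σln q = -6.1181, Σr·ln q = -38.6994).
Δ = 82.0000·6 − (18.0000)² = 168.0000; k = (-38.6994·6 − 18.0000·-6.1181)/168.0000 = -0.72661, ln C = (82.0000·-6.1181 − 18.0000·-38.6994)/168.0000 = 1.16014.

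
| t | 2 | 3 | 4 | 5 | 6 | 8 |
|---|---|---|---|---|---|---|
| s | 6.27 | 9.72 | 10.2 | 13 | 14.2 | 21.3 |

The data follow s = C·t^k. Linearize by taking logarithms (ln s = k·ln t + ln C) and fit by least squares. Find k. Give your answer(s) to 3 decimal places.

Linearized form: ln s = k·ln t + ln C. From the 6 transformed points,
Σln t = 8.6587, Σ(ln t)² = 13.7340, Σln s = 14.7092, Σln t·ln s = 22.2329.
Normal system: [[13.7340, 8.6587]; [8.6587, 6]]·[k, ln C]ᵀ = [22.2329, 14.7092]ᵀ.
Δ = 13.7340·6 − (8.6587)² = 7.4309; k = (22.2329·6 − 8.6587·14.7092)/7.4309 = 0.81210, ln C = (13.7340·14.7092 − 8.6587·22.2329)/7.4309 = 1.27958.

k = 0.812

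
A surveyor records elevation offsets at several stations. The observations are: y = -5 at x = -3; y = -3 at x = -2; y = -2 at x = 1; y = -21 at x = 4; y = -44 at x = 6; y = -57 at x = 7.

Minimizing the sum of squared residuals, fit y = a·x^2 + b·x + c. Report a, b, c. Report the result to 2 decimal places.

The normal system MᵀM·[a, b, c]ᵀ = Mᵀy is [[4051, 589, 115]; [589, 115, 13]; [115, 13, 6]]·[a, b, c]ᵀ = [-4772, -728, -132]ᵀ.
Solving the 3×3 system (Gaussian elimination) gives a = -22237/22440, b = -27197/22440, c = -356/935.

a = -0.99, b = -1.21, c = -0.38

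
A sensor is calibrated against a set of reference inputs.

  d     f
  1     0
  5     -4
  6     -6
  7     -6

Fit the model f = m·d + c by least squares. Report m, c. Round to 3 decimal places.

The normal equations are: 111·m + 19·c = -98;  19·m + 4·c = -16.
Determinant 111·4 − 19² = 83.
m = ((-98)·4 − 19·(-16))/83 = -88/83; c = (111·(-16) − 19·(-98))/83 = 86/83.

m = -1.060, c = 1.036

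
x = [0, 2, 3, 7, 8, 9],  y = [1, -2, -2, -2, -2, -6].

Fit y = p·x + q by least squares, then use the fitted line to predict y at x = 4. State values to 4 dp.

ŷ = -1.7781

MᵀM·[p, q]ᵀ = Mᵀy reads: 207·p + 29·q = -94;  29·p + 6·q = -13.
det = 207·6 − 29² = 401.
p = ((-94)·6 − 29·(-13))/401 = -187/401; q = (207·(-13) − 29·(-94))/401 = 35/401.
At x = 4: ŷ = (-187/401)·(4) + (35/401)·(1) = -713/401.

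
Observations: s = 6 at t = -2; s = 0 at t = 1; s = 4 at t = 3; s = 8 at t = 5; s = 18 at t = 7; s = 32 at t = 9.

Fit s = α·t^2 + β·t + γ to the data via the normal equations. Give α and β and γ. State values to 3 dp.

The normal system AᵀA·[α, β, γ]ᵀ = Aᵀs is [[9685, 1217, 169]; [1217, 169, 23]; [169, 23, 6]]·[α, β, γ]ᵀ = [3734, 454, 68]ᵀ.
Inverting the 3×3 Gram matrix, [α, β, γ]ᵀ = [3697/7414, -8299/7414, 5853/3707]ᵀ.

α = 0.499, β = -1.119, γ = 1.579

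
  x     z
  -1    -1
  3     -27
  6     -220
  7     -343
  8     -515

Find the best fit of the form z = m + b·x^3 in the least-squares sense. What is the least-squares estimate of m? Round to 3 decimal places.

The normal equations are: 5·m + 1097·b = -1106;  1097·m + 427179·b = -429577.
Eliminating b: 427179·(row 1) − 1097·(row 2) gives 932486·m = 427179·(-1106) − 1097·(-429577) = -1214005, so m = -1214005/932486.
Then b = ((-429577) − 1097·(-1214005/932486))/427179 = -934603/932486.

m = -1.302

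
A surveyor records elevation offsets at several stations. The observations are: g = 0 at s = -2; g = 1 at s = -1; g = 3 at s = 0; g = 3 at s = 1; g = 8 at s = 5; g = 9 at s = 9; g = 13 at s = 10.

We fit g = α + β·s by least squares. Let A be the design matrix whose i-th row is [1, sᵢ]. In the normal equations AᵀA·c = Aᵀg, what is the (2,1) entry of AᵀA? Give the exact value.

Row 2 ↔ basis s, column 1 ↔ basis 1, so (AᵀA)_{2,1} = Σᵢ s = (-2)·(1) + (-1)·(1) + (0)·(1) + (1)·(1) + (5)·(1) + (9)·(1) + (10)·(1) = 22.

22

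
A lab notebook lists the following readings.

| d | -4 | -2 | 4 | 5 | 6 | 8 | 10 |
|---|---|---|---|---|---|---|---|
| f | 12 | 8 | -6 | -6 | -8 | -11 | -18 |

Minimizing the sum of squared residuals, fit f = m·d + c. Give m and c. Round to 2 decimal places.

m = -2.05, c = 3.78

Compute the Gram sums: Σd·d = 261, Σd = 27, Σ1 = 7.
Right-hand side: Σd·f = -434, Σf = -29.
Normal equations: [[261, 27]; [27, 7]]·[m, c]ᵀ = [-434, -29]ᵀ.
Δ = 261·7 − 27² = 1098.
m = ((-434)·7 − 27·(-29))/1098 = -2255/1098; c = (261·(-29) − 27·(-434))/1098 = 461/122.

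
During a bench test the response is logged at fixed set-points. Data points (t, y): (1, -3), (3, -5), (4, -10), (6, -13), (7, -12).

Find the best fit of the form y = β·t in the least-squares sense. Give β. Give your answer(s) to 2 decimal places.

The normal system MᵀM·[β]ᵀ = Mᵀy is [[111]]·[β]ᵀ = [-220]ᵀ.
Hence β = -220 / 111 ≈ -1.98198.

β = -1.98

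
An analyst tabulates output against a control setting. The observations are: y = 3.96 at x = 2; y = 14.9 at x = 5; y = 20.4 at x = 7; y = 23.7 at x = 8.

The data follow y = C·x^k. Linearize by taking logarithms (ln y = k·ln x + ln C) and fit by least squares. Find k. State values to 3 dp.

k = 1.301

Taking logs, ln y = k·ln x + ln C, so regress ln y on ln x.
Σln x = 6.3279, Σ(ln x)² = 11.1814, Σln y = 10.2586, Σln x·ln y = 17.7520.
Normal system: [[11.1814, 6.3279]; [6.3279, 4]]·[k, ln C]ᵀ = [17.7520, 10.2586]ᵀ.
Solving (det = 4.6828): k = 1.30096, ln C = 0.50655.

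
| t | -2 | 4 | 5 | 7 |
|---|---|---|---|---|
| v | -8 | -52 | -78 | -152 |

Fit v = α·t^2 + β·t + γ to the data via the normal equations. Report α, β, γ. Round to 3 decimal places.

α = -2.921, β = -1.366, γ = 0.917

Setting ∂/∂α … = 0 gives: 3298·α + 524·β + 94·γ = -10262;  524·α + 94·β + 14·γ = -1646;  94·α + 14·β + 4·γ = -290.
Solving the 3×3 system (Gaussian elimination) gives α = -1069/366, β = -833/610, γ = 1679/1830.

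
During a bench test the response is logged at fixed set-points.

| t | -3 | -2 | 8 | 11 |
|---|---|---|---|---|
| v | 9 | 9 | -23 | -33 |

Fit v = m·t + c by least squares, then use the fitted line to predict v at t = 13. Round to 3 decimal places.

v̂ = -38.765

Normal-equation sums: Σt·t = 198, Σt = 14, Σ1 = 4.
Right-hand side: Σt·v = -592, Σv = -38.
So MᵀM·[m, c]ᵀ = Mᵀv: [[198, 14]; [14, 4]]·[m, c]ᵀ = [-592, -38]ᵀ.
Eliminating c: 4·(row 1) − 14·(row 2) gives 596·m = 4·(-592) − 14·(-38) = -1836, so m = -459/149.
Then c = ((-38) − 14·(-459/149))/4 = 191/149.
At t = 13: v̂ = (-459/149)·(13) + (191/149)·(1) = -5776/149.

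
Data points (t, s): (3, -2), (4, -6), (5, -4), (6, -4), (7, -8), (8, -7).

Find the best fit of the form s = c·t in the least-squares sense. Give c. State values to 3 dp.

Normal-equation sums: Σt·t = 199.
For Xᵀs: Σt·s = -186.
So XᵀX·[c]ᵀ = Xᵀs: [[199]]·[c]ᵀ = [-186]ᵀ.
c = (-186)/199 = -0.934673.

c = -0.935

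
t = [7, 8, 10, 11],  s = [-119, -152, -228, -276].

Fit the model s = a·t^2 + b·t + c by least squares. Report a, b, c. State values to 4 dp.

The normal equations are: 31138·a + 3186·b + 334·c = -71755;  3186·a + 334·b + 36·c = -7365;  334·a + 36·b + 4·c = -775.
Inverting the 3×3 Gram matrix, [a, b, c]ᵀ = [-5/2, 6, -39]ᵀ.

a = -2.5000, b = 6.0000, c = -39.0000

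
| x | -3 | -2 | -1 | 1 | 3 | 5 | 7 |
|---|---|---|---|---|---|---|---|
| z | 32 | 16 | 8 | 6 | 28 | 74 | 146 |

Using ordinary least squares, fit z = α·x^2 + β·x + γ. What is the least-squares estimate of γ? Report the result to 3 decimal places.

Normal-equation sums: Σx^2·x^2 = 3206, Σx^2·x = 460, Σx^2 = 98, Σx·x = 98, Σx = 10, Σ1 = 7.
And Σx^2·z = 9622, Σx·z = 1346, Σz = 310.
So AᵀA·[α, β, γ]ᵀ = Aᵀz: [[3206, 460, 98]; [460, 98, 10]; [98, 10, 7]]·[α, β, γ]ᵀ = [9622, 1346, 310]ᵀ.
Solving the 3×3 system (Gaussian elimination) gives α = 89351/29827, β = -2823/4261, γ = 98226/29827.

γ = 3.293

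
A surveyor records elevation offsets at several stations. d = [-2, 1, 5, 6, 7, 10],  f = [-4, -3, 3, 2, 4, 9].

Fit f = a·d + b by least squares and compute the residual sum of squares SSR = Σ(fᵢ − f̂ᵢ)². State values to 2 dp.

The normal system XᵀX·[a, b]ᵀ = Xᵀf is [[215, 27]; [27, 6]]·[a, b]ᵀ = [150, 11]ᵀ.
Eliminating b: 6·(row 1) − 27·(row 2) gives 561·a = 6·150 − 27·11 = 603, so a = 201/187.
Then b = (11 − 27·(201/187))/6 = -1685/561.
Residuals: 647/561, -601/561, 353/561, -811/561, -292/561, 64/51; SSR = 3820/561.

SSR = 6.81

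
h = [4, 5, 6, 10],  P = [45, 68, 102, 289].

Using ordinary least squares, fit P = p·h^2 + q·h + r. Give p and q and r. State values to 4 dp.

p = 3.1125, q = -2.7888, r = 5.7007

From the data, Σh^2·h^2 = 12177, Σh^2·h = 1405, Σh^2 = 177, Σh·h = 177, Σh = 25, Σ1 = 4.
Right-hand side: Σh^2·P = 34992, Σh·P = 4022, ΣP = 504.
AᵀA·[p, q, r]ᵀ = AᵀP becomes [[12177, 1405, 177]; [1405, 177, 25]; [177, 25, 4]]·[p, q, r]ᵀ = [34992, 4022, 504]ᵀ.
Solving the 3×3 system (Gaussian elimination) gives p = 5615/1804, q = -5031/1804, r = 2571/451.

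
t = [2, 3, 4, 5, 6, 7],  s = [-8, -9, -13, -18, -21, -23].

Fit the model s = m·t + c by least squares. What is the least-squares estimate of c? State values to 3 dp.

Forming XᵀX = [[139, 27]; [27, 6]] and Xᵀs = [-472, -92]ᵀ gives XᵀX·[m, c]ᵀ = Xᵀs.
det = 139·6 − 27² = 105.
m = ((-472)·6 − 27·(-92))/105 = -116/35; c = (139·(-92) − 27·(-472))/105 = -44/105.

c = -0.419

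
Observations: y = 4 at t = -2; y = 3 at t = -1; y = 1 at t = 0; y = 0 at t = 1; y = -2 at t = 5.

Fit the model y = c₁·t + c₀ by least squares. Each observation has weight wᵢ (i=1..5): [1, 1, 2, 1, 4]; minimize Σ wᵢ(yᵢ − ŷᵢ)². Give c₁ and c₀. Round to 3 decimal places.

Forming AᵀWA = [[106, 18]; [18, 9]] and AᵀWy = [-51, 1]ᵀ gives AᵀWA·[c₁, c₀]ᵀ = AᵀWy.
Eliminating c₀: 9·(row 1) − 18·(row 2) gives 630·c₁ = 9·(-51) − 18·1 = -477, so c₁ = -53/70.
Then c₀ = (1 − 18·(-53/70))/9 = 512/315.

c₁ = -0.757, c₀ = 1.625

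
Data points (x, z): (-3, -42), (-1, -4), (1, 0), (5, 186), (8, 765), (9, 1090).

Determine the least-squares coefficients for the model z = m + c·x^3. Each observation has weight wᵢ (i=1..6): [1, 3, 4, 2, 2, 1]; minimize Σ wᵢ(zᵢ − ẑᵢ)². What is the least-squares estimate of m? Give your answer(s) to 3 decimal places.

m = -1.773

Forming MᵀWM = [[13, 1977]; [1977, 1087715]] and MᵀWz = [2938, 1625616]ᵀ gives MᵀWM·[m, c]ᵀ = MᵀWz.
Δ = 13·1087715 − 1977² = 10231766.
m = (2938·1087715 − 1977·1625616)/10231766 = -9068081/5115883; c = (13·1625616 − 1977·2938)/10231766 = 7662291/5115883.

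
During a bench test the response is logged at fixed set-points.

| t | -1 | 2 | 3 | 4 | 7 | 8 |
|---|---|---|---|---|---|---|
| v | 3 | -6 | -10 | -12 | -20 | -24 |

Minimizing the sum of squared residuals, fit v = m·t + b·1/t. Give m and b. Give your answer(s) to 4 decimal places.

Entries of AᵀA: Σt·t = 143, Σt·1/t = 6, Σ1/t·1/t = 41197/28224.
And Σt·v = -425, Σ1/t·v = -382/21.
AᵀA·[m, b]ᵀ = Aᵀv becomes [[143, 6]; [6, 41197/28224]]·[m, b]ᵀ = [-425, -382/21]ᵀ.
Determinant 143·(41197/28224) − 6² = 4875107/28224.
m = ((-425)·(41197/28224) − 6·(-382/21))/(4875107/28224) = -14428277/4875107; b = (143·(-382/21) − 6·(-425))/(4875107/28224) = -1446144/4875107.

m = -2.9596, b = -0.2966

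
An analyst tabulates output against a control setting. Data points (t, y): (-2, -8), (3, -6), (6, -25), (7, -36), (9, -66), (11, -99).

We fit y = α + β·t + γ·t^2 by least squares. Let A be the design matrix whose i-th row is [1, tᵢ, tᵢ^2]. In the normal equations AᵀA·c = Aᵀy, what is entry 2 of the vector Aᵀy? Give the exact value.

Entry 2 ↔ basis t, so (Aᵀy)_{2} = Σᵢ (t)·yᵢ = (-2)·(-8) + (3)·(-6) + (6)·(-25) + (7)·(-36) + (9)·(-66) + (11)·(-99) = -2087.

-2087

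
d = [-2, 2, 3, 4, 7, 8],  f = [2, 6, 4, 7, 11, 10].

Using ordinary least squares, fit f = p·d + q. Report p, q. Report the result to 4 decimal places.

p = 0.8929, q = 3.3929

Setting ∂/∂p … = 0 gives: 146·p + 22·q = 205;  22·p + 6·q = 40.
Eliminating q: 6·(row 1) − 22·(row 2) gives 392·p = 6·205 − 22·40 = 350, so p = 25/28.
Then q = (40 − 22·(25/28))/6 = 95/28.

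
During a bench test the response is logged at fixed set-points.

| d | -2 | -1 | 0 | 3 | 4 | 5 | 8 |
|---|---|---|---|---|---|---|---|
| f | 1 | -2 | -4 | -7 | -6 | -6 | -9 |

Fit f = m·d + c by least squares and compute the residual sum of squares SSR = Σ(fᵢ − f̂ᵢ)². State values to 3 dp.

SSR = 9.912

Compute the Gram sums: Σd·d = 119, Σd = 17, Σ1 = 7.
For Xᵀf: Σd·f = -147, Σf = -33.
So XᵀX·[m, c]ᵀ = Xᵀf: [[119, 17]; [17, 7]]·[m, c]ᵀ = [-147, -33]ᵀ.
det = 119·7 − 17² = 544.
m = ((-147)·7 − 17·(-33))/544 = -117/136; c = (119·(-33) − 17·(-147))/544 = -21/8.
Residuals: 259/136, -4/17, -11/8, -61/34, 9/136, 63/68, 69/136; SSR = 337/34.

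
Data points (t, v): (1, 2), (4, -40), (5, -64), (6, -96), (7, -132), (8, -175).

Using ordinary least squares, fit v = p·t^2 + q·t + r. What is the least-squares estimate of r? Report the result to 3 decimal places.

r = 4.240

Normal-equation sums: Σt^2·t^2 = 8675, Σt^2·t = 1261, Σt^2 = 191, Σt·t = 191, Σt = 31, Σ1 = 6.
For Aᵀv: Σt^2·v = -23362, Σt·v = -3378, Σv = -505.
AᵀA·[p, q, r]ᵀ = Aᵀv becomes [[8675, 1261, 191]; [1261, 191, 31]; [191, 31, 6]]·[p, q, r]ᵀ = [-23362, -3378, -505]ᵀ.
Inverting the 3×3 Gram matrix, [p, q, r]ᵀ = [-8321/2904, 7889/14520, 10261/2420]ᵀ.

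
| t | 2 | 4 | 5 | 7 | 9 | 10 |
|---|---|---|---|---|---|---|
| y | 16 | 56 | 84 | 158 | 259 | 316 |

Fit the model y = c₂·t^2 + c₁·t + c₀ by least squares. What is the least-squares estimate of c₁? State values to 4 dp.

c₁ = 1.6425

With design matrix M, MᵀM = [[19859, 2269, 275]; [2269, 275, 37]; [275, 37, 6]] and Mᵀy = [63381, 7273, 889]ᵀ.
Row-reducing yields c₂ = 100903/33744, c₁ = 2917/1776, c₀ = 1385/1406.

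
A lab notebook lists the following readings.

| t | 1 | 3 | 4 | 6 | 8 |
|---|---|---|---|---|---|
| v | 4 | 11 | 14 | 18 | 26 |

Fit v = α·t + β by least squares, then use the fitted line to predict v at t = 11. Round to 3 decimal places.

The normal equations are: 126·α + 22·β = 409;  22·α + 5·β = 73.
(Σt·t = 126, Σt = 22, Σ1 = 5, Σt·v = 409, Σv = 73.)
det = 126·5 − 22² = 146.
α = (409·5 − 22·73)/146 = 439/146; β = (126·73 − 22·409)/146 = 100/73.
At t = 11: v̂ = (439/146)·(11) + (100/73)·(1) = 5029/146.

v̂ = 34.445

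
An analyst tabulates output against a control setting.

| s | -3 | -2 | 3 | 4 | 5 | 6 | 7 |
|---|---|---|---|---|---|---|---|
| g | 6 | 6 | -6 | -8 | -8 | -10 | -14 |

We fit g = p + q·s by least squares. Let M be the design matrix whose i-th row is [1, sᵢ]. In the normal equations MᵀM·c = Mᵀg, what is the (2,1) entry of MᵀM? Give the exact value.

20

Row 2 ↔ basis s, column 1 ↔ basis 1, so (MᵀM)_{2,1} = Σᵢ s = (-3)·(1) + (-2)·(1) + (3)·(1) + (4)·(1) + (5)·(1) + (6)·(1) + (7)·(1) = 20.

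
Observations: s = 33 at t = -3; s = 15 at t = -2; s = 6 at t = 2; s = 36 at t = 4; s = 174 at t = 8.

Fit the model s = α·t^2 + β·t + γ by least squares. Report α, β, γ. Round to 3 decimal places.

α = 3.063, β = -2.510, γ = -2.095

The normal system XᵀX·[α, β, γ]ᵀ = Xᵀs is [[4465, 549, 97]; [549, 97, 9]; [97, 9, 5]]·[α, β, γ]ᵀ = [12093, 1419, 264]ᵀ.
Row-reducing yields α = 262413/85684, β = -215085/85684, γ = -44886/21421.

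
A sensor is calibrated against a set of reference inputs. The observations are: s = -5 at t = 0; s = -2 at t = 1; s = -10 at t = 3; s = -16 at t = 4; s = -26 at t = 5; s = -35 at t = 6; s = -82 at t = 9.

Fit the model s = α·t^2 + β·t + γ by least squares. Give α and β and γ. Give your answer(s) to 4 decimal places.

Compute the Gram sums: Σt^2·t^2 = 8820, Σt^2·t = 1162, Σt^2 = 168, Σt·t = 168, Σt = 28, Σ1 = 7.
Right-hand side: Σt^2·s = -8900, Σt·s = -1174, Σs = -176.
So MᵀM·[α, β, γ]ᵀ = Mᵀs: [[8820, 1162, 168]; [1162, 168, 28]; [168, 28, 7]]·[α, β, γ]ᵀ = [-8900, -1174, -176]ᵀ.
Solving the 3×3 system (Gaussian elimination) gives α = -161/143, β = 1460/1001, γ = -360/91.

α = -1.1259, β = 1.4585, γ = -3.9560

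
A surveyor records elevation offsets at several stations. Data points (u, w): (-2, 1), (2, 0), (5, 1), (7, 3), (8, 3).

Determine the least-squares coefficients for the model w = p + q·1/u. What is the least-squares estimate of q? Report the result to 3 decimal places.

From the data, Σ1 = 5, Σ1/u = 131/280, Σ1/u·1/u = 45161/78400.
Moment sums: Σw = 8, Σ1/u·w = 141/280.
So AᵀA·[p, q]ᵀ = Aᵀw: [[5, 131/280]; [131/280, 45161/78400]]·[p, q]ᵀ = [8, 141/280]ᵀ.
Eliminating q: (45161/78400)·(row 1) − (131/280)·(row 2) gives (52161/19600)·p = (45161/78400)·8 − (131/280)·(141/280) = 342817/78400, so p = 342817/208644.
Then q = ((141/280) − (131/280)·(342817/208644))/(45161/78400) = -24010/52161.

q = -0.460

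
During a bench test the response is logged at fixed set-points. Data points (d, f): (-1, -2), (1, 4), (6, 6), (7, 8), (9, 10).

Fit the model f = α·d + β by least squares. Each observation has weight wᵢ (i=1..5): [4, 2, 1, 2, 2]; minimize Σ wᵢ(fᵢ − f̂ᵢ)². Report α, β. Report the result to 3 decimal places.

Sums needed: Σwᵢ·d·d = 302, Σwᵢ·d = 36, Σwᵢ·1 = 11.
Right-hand side: Σwᵢ·d·f = 344, Σwᵢ·f = 42.
Normal equations: [[302, 36]; [36, 11]]·[α, β]ᵀ = [344, 42]ᵀ.
Eliminating β: 11·(row 1) − 36·(row 2) gives 2026·α = 11·344 − 36·42 = 2272, so α = 1136/1013.
Then β = (42 − 36·(1136/1013))/11 = 150/1013.

α = 1.121, β = 0.148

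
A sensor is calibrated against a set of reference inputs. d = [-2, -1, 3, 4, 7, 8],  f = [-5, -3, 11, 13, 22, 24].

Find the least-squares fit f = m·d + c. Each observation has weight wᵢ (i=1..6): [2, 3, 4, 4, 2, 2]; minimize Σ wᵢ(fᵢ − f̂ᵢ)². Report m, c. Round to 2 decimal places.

Compute the Gram sums: Σwᵢ·d·d = 337, Σwᵢ·d = 51, Σwᵢ·1 = 17.
For AᵀWf: Σwᵢ·d·f = 1061, Σwᵢ·f = 169.
Normal equations: [[337, 51]; [51, 17]]·[m, c]ᵀ = [1061, 169]ᵀ.
Eliminating c: 17·(row 1) − 51·(row 2) gives 3128·m = 17·1061 − 51·169 = 9418, so m = 277/92.
Then c = (169 − 51·(277/92))/17 = 1421/1564.

m = 3.01, c = 0.91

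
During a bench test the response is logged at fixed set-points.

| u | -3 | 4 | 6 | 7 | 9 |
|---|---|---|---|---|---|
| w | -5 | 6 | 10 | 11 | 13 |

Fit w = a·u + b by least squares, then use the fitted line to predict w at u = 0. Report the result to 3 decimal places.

ŵ = -0.127

The normal equations are: 191·a + 23·b = 293;  23·a + 5·b = 35.
(Σu·u = 191, Σu = 23, Σ1 = 5, Σu·w = 293, Σw = 35.)
det = 191·5 − 23² = 426.
a = (293·5 − 23·35)/426 = 110/71; b = (191·35 − 23·293)/426 = -9/71.
At u = 0: ŵ = (110/71)·(0) + (-9/71)·(1) = -9/71.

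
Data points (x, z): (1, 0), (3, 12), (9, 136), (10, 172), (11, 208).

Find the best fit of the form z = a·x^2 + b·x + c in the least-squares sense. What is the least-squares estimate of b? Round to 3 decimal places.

From the data, Σx^2·x^2 = 31284, Σx^2·x = 3088, Σx^2 = 312, Σx·x = 312, Σx = 34, Σ1 = 5.
Right-hand side: Σx^2·z = 53492, Σx·z = 5268, Σz = 528.
So MᵀM·[a, b, c]ᵀ = Mᵀz: [[31284, 3088, 312]; [3088, 312, 34]; [312, 34, 5]]·[a, b, c]ᵀ = [53492, 5268, 528]ᵀ.
Inverting the 3×3 Gram matrix, [a, b, c]ᵀ = [12121/6481, -10411/6481, -1162/6481]ᵀ.

b = -1.606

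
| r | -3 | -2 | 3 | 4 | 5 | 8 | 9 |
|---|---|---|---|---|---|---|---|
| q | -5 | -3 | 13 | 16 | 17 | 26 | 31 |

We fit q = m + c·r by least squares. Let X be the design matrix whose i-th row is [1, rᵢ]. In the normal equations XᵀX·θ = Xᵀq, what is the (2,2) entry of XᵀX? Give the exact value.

Row 2 ↔ basis r, column 2 ↔ basis r, so (XᵀX)_{2,2} = Σᵢ (r)·(r) = (-3)·(-3) + (-2)·(-2) + (3)·(3) + (4)·(4) + (5)·(5) + (8)·(8) + (9)·(9) = 208.

208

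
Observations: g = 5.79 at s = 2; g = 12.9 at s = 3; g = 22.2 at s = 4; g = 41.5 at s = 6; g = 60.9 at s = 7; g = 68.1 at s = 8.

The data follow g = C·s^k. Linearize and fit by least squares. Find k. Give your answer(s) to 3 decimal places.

k = 1.789

With ln gᵢ as the transformed response and ln sᵢ as the regressor:
XᵀX = [[14.9303, 8.9952]; [8.9952, 6]], rhs = [31.7733, 19.4694]ᵀ  (here Σln s = 8.9952, Σ(ln s)² = 14.9303, Σln g = 19.4694, Σln s·ln g = 31.7733).
Δ = 14.9303·6 − (8.9952)² = 8.6686; k = (31.7733·6 − 8.9952·19.4694)/8.6686 = 1.78921, ln C = (14.9303·19.4694 − 8.9952·31.7733)/8.6686 = 0.56252.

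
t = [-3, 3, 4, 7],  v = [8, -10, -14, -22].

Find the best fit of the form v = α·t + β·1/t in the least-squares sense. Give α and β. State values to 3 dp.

α = -3.215, β = 0.712

Normal-equation sums: Σt·t = 83, Σt·1/t = 4, Σ1/t·1/t = 2153/7056.
Right-hand side: Σt·v = -264, Σ1/t·v = -177/14.
Determinant 83·(2153/7056) − 4² = 65803/7056.
α = ((-264)·(2153/7056) − 4·(-177/14))/(65803/7056) = -211560/65803; β = (83·(-177/14) − 4·(-264))/(65803/7056) = 46872/65803.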